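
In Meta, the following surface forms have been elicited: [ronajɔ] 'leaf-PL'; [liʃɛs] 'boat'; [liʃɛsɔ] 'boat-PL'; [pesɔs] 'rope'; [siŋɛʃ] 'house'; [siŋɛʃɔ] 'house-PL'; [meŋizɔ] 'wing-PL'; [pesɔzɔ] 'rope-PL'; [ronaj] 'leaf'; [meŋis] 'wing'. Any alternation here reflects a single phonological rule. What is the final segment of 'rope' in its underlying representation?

/z/

'rope' shows [z] ~ [s] at the end of the stem ([pesɔzɔ] vs [pesɔs]).
Compare 'boat', with invariant [s] in [liʃɛsɔ] and [liʃɛs]: an analysis with underlying /s/ and a rule producing [z] before the PL suffix would wrongly predict alternation here too.
The alternation reflects word-final obstruent devoicing: voiced obstruents become voiceless word-finally. /z/ is underlying.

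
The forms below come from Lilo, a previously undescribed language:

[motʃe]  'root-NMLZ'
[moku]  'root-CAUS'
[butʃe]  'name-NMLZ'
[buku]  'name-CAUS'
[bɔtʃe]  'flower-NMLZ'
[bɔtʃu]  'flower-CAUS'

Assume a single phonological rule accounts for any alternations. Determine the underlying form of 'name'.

/buk/

The stem for 'name' ends in [tʃ] in [butʃe] but [k] in [buku].
The stem 'flower' ([bɔtʃe], [bɔtʃu]) shows [tʃ] unchanged in both environments, so [tʃ] cannot be basic with [k] derived before the CAUS suffix.
So /k/ is underlying, and a rule of palatalization before a front vowel — /k/ becomes palato-alveolar [tʃ] before a front vowel — gives [tʃ].
The underlying form of 'name' is therefore /buk/.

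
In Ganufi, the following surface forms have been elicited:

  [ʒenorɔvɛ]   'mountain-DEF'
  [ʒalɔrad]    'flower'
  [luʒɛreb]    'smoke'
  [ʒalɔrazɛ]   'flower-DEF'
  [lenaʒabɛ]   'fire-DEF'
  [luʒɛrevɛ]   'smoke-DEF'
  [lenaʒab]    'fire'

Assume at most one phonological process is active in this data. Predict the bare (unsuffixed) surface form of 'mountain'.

[ʒenorɔb]

The root 'smoke' surfaces as [luʒɛreb] and [luʒɛrevɛ], with a stem-final [b] ~ [v] alternation.
But 'fire' keeps [b] in both environments ([lenaʒab], [lenaʒabɛ]), so there is no rule changing /b/ to [v] before the DEF suffix.
The alternation reflects word-final hardening: voiced fricatives become stops word-finally. /v/ is underlying.
From [ʒenorɔvɛ] the stem 'mountain' is /ʒenorɔv/; word-finally this yields [ʒenorɔb].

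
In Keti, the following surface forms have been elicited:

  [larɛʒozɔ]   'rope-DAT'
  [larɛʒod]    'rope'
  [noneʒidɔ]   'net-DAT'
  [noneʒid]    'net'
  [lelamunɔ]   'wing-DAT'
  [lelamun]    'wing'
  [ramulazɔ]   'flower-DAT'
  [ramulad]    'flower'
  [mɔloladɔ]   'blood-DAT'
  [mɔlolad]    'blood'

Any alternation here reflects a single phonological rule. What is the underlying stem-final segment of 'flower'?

/z/

'flower' shows [z] ~ [d] at the end of the stem ([ramulazɔ] vs [ramulad]).
If /d/ were underlying and a rule turned it into [z] before the DAT suffix, 'blood' would also alternate; but it has [d] in both [mɔloladɔ] and [mɔlolad].
The alternation reflects word-final hardening: voiced fricatives become stops word-finally. /z/ is underlying.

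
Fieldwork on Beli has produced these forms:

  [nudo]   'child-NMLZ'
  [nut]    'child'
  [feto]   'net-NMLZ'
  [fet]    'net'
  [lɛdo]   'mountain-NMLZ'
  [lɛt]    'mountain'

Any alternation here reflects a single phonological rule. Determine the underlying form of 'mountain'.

The root 'mountain' surfaces as [lɛdo] and [lɛt], with a stem-final [d] ~ [t] alternation.
The stem 'net' ([feto], [fet]) shows [t] unchanged in both environments, so [t] cannot be basic with [d] derived before the NMLZ suffix.
The underlying segment must be /d/; voiced obstruents become voiceless word-finally, yielding [t] there.

/lɛd/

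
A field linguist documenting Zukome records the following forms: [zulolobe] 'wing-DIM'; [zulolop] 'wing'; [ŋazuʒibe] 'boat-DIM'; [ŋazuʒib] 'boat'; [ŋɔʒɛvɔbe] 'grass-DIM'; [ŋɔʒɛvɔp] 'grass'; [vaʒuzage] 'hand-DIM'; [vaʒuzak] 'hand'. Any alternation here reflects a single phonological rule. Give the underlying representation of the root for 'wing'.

/zulolop/

In [zulolobe] and [zulolop] the final segment of 'wing' alternates: [b] ~ [p].
The stem 'boat' ([ŋazuʒibe], [ŋazuʒib]) shows [b] unchanged in both environments, so [b] cannot be basic with [p] derived in isolation.
Therefore /p/ is basic and [b] is derived by intervocalic voicing (voiceless stops become voiced between vowels).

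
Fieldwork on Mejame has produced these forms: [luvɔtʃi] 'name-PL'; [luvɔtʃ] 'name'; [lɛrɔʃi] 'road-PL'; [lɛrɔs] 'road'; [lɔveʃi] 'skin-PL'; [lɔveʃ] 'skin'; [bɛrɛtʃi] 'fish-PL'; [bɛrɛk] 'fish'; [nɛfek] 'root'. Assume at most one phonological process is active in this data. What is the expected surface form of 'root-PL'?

The stem for 'fish' ends in [tʃ] in [bɛrɛtʃi] but [k] in [bɛrɛk].
The stem 'name' ([luvɔtʃi], [luvɔtʃ]) shows [tʃ] unchanged in both environments, so [tʃ] cannot be basic with [k] derived in isolation.
Therefore /k/ is basic and [tʃ] is derived by palatalization before a front vowel (/k/ and /s/ become palato-alveolar [tʃ] and [ʃ] before a front vowel).
From [nɛfek] the stem 'root' is /nɛfek/; before a front vowel this yields [nɛfetʃi].

[nɛfetʃi]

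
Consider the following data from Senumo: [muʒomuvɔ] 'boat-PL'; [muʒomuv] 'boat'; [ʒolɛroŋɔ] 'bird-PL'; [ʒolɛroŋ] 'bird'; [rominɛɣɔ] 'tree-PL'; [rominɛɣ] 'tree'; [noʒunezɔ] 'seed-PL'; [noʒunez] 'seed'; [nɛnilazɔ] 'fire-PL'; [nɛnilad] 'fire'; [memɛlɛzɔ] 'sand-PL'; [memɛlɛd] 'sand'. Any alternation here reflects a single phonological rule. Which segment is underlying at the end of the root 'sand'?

/d/

The root 'sand' surfaces as [memɛlɛzɔ] and [memɛlɛd], with a stem-final [z] ~ [d] alternation.
The stem 'seed' ([noʒunezɔ], [noʒunez]) shows [z] unchanged in both environments, so [z] cannot be basic with [d] derived in isolation.
The alternation reflects intervocalic spirantization: voiced stops become fricatives between vowels. /d/ is underlying.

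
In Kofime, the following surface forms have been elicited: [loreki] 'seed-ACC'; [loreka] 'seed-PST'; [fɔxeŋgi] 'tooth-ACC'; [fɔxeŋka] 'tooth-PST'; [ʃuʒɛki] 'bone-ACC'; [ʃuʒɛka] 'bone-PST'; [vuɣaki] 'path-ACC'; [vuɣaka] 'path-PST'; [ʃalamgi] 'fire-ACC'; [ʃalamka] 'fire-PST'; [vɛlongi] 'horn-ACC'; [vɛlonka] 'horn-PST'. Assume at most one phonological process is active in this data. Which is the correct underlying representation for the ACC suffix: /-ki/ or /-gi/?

/-gi/

The ACC morpheme has two allomorphs, [-gi] and [-ki].
The PST suffix, which begins with [k], is invariant after every stem; so [k] is not altered by any rule here.
The ACC suffix is therefore /-gi/ underlyingly, with post-vocalic devoicing: voiced stops become voiceless after a vowel.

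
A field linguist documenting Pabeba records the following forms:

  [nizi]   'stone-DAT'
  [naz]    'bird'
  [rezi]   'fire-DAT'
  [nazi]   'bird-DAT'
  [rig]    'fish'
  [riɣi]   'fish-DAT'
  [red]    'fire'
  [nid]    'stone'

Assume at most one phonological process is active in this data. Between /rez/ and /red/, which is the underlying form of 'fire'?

/red/

In [red] and [rezi] the final segment of 'fire' alternates: [d] ~ [z].
If /z/ were underlying and a rule turned it into [d] in isolation, 'bird' would also alternate; but it has [z] in both [naz] and [nazi].
Therefore /d/ is basic and [z] is derived by intervocalic spirantization (voiced stops become fricatives between vowels).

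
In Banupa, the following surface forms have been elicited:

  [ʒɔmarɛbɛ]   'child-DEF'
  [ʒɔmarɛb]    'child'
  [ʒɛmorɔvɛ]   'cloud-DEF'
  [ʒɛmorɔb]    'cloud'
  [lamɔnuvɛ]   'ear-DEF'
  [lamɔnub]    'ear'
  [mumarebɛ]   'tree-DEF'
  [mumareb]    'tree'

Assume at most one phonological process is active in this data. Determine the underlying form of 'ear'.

/lamɔnuv/

The root 'ear' surfaces as [lamɔnuvɛ] and [lamɔnub], with a stem-final [v] ~ [b] alternation.
The stem 'child' ([ʒɔmarɛbɛ], [ʒɔmarɛb]) shows [b] unchanged in both environments, so [b] cannot be basic with [v] derived before the DEF suffix.
Therefore /v/ is basic and [b] is derived by word-final hardening (voiced fricatives become stops word-finally).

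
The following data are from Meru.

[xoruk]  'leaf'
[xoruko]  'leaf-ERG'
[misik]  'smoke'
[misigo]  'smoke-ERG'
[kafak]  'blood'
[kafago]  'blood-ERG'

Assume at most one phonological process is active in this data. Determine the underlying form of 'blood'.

/kafag/

The stem for 'blood' ends in [k] in [kafak] but [g] in [kafago].
The stem 'leaf' ([xoruk], [xoruko]) shows [k] unchanged in both environments, so [k] cannot be basic with [g] derived before the ERG suffix.
The alternation reflects word-final obstruent devoicing: voiced obstruents become voiceless word-finally. /g/ is underlying.
The underlying form of 'blood' is therefore /kafag/.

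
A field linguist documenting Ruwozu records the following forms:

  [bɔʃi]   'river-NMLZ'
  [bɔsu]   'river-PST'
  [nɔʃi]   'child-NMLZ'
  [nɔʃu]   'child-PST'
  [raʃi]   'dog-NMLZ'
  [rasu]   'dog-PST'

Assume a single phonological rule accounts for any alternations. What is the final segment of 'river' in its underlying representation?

The stem for 'river' ends in [ʃ] in [bɔʃi] but [s] in [bɔsu].
Compare 'child', with invariant [ʃ] in [nɔʃi] and [nɔʃu]: an analysis with underlying /ʃ/ and a rule producing [s] before the PST suffix would wrongly predict alternation here too.
So /s/ is underlying, and a rule of palatalization before a front vowel — /s/ becomes palato-alveolar [ʃ] before a front vowel — gives [ʃ].

/s/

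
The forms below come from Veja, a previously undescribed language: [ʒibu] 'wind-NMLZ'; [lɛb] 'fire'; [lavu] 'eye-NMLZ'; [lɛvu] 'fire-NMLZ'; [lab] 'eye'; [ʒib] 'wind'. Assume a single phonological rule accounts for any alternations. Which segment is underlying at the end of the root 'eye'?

In [lavu] and [lab] the final segment of 'eye' alternates: [v] ~ [b].
If /b/ were underlying and a rule turned it into [v] before the NMLZ suffix, 'wind' would also alternate; but it has [b] in both [ʒibu] and [ʒib].
So /v/ is underlying, and a rule of word-final hardening — voiced fricatives become stops word-finally — gives [b].

/v/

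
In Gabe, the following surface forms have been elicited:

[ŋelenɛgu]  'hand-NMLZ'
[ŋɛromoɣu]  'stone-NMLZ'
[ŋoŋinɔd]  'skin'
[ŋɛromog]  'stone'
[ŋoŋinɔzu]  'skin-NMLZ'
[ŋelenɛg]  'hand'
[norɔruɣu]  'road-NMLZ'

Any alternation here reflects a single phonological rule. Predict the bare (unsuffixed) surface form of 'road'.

[norɔrug]

In [ŋɛromoɣu] and [ŋɛromog] the final segment of 'stone' alternates: [ɣ] ~ [g].
If /g/ were underlying and a rule turned it into [ɣ] before the NMLZ suffix, 'hand' would also alternate; but it has [g] in both [ŋelenɛgu] and [ŋelenɛg].
Therefore /ɣ/ is basic and [g] is derived by word-final hardening (voiced fricatives become stops word-finally).
From [norɔruɣu] the stem 'road' is /norɔruɣ/; word-finally this yields [norɔrug].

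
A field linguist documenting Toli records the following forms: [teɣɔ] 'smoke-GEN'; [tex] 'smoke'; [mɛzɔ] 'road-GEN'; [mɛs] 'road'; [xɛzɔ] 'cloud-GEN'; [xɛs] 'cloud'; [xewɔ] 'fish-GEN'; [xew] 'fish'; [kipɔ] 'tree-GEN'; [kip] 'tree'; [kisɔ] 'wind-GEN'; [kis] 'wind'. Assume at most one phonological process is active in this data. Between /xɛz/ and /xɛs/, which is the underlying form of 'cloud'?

/xɛz/

The root 'cloud' surfaces as [xɛzɔ] and [xɛs], with a stem-final [z] ~ [s] alternation.
But 'wind' keeps [s] in both environments ([kisɔ], [kis]), so there is no rule changing /s/ to [z] before the GEN suffix.
The alternation reflects word-final obstruent devoicing: voiced obstruents become voiceless word-finally. /z/ is underlying.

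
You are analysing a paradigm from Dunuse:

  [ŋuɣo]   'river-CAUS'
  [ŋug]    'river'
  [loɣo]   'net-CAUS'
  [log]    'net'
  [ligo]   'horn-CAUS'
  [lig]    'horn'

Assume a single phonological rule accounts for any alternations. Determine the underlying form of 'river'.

/ŋuɣ/

'river' shows [ɣ] ~ [g] at the end of the stem ([ŋuɣo] vs [ŋug]).
If /g/ were underlying and a rule turned it into [ɣ] before the CAUS suffix, 'horn' would also alternate; but it has [g] in both [ligo] and [lig].
Therefore /ɣ/ is basic and [g] is derived by word-final hardening (voiced fricatives become stops word-finally).
The underlying form of 'river' is therefore /ŋuɣ/.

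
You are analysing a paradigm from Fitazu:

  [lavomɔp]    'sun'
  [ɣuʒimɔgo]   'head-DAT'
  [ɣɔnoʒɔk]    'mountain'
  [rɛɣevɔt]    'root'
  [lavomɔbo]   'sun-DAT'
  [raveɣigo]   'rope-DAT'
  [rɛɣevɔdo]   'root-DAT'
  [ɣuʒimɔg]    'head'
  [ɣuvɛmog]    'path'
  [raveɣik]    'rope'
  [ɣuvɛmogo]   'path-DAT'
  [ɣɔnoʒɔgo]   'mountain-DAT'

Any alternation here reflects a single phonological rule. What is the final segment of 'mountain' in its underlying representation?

/k/

The root 'mountain' surfaces as [ɣɔnoʒɔk] and [ɣɔnoʒɔgo], with a stem-final [k] ~ [g] alternation.
The stem 'head' ([ɣuʒimɔg], [ɣuʒimɔgo]) shows [g] unchanged in both environments, so [g] cannot be basic with [k] derived in isolation.
The underlying segment must be /k/; voiceless stops become voiced between vowels, yielding [g] there.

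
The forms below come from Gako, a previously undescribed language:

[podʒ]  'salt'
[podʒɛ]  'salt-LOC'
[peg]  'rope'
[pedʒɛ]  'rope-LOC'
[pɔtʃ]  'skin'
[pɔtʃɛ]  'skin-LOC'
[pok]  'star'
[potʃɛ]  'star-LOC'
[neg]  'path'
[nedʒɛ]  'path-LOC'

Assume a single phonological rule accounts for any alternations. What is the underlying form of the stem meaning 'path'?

In [neg] and [nedʒɛ] the final segment of 'path' alternates: [g] ~ [dʒ].
If /dʒ/ were underlying and a rule turned it into [g] in isolation, 'salt' would also alternate; but it has [dʒ] in both [podʒ] and [podʒɛ].
The alternation reflects palatalization before a front vowel: /k/ and /g/ become palato-alveolar [tʃ] and [dʒ] before a front vowel. /g/ is underlying.
Hence 'path' is /neg/ underlyingly.

/neg/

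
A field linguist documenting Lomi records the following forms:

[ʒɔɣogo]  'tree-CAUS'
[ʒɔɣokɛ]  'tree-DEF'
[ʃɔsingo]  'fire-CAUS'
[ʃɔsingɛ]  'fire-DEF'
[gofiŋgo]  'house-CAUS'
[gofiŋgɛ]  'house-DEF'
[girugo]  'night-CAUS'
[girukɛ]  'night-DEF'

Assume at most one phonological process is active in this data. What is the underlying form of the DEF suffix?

/-kɛ/

The DEF morpheme has two allomorphs, [-gɛ] and [-kɛ].
The CAUS suffix, which begins with [g], is invariant after every stem; so [g] is not altered by any rule here.
So the underlying form is /-kɛ/, and voiceless stops become voiced after a nasal.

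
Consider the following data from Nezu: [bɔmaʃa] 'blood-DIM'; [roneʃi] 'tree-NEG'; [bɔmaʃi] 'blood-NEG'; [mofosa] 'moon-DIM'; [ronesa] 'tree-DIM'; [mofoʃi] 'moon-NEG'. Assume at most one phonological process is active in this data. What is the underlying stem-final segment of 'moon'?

The root 'moon' surfaces as [mofoʃi] and [mofosa], with a stem-final [ʃ] ~ [s] alternation.
But 'blood' keeps [ʃ] in both environments ([bɔmaʃi], [bɔmaʃa]), so there is no rule changing /ʃ/ to [s] before the DIM suffix.
The alternation reflects palatalization before a front vowel: /s/ becomes palato-alveolar [ʃ] before a front vowel. /s/ is underlying.

/s/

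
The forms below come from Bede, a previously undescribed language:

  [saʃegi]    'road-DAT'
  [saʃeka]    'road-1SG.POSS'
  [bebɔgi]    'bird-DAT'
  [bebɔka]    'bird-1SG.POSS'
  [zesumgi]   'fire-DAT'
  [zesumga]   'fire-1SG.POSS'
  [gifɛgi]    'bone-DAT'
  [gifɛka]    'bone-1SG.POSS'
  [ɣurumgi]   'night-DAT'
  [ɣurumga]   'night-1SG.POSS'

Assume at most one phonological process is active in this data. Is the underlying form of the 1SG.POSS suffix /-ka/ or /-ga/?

/-ka/

The 1SG.POSS morpheme has two allomorphs, [-ga] and [-ka].
By contrast the DAT suffix keeps its initial [g] throughout — that segment must be underlying.
The 1SG.POSS suffix is therefore /-ka/ underlyingly, with post-nasal voicing: voiceless stops become voiced after a nasal.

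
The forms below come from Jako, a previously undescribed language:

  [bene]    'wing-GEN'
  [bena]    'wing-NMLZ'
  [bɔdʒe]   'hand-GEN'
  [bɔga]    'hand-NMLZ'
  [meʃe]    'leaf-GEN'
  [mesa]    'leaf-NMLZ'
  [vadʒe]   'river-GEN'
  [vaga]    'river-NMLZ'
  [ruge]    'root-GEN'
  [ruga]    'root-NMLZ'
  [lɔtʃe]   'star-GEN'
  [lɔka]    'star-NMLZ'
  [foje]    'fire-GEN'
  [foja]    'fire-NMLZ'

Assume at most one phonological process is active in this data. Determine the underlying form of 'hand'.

The root 'hand' surfaces as [bɔdʒe] and [bɔga], with a stem-final [dʒ] ~ [g] alternation.
The stem 'root' ([ruge], [ruga]) shows [g] unchanged in both environments, so [g] cannot be basic with [dʒ] derived before the GEN suffix.
Therefore /dʒ/ is basic and [g] is derived by depalatalization (palato-alveolar /tʃ/, /dʒ/ and /ʃ/ become [k], [g] and [s] when no front vowel follows).

/bɔdʒ/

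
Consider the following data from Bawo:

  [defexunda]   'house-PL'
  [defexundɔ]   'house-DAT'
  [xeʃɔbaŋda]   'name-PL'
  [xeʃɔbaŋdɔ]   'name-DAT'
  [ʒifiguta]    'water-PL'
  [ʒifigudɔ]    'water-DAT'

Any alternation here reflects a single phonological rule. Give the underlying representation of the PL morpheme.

The PL suffix surfaces as [-da] and [-ta], depending on the final segment of the stem.
By contrast the DAT suffix keeps its initial [d] throughout — that segment must be underlying.
The PL suffix is therefore /-ta/ underlyingly, with post-nasal voicing: voiceless stops become voiced after a nasal.

/-ta/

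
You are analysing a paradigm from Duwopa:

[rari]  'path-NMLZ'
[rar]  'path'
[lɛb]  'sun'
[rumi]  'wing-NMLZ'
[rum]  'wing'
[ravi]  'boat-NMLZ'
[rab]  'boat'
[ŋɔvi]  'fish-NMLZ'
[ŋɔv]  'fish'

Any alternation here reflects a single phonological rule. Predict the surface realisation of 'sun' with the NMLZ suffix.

[lɛvi]

In [ravi] and [rab] the final segment of 'boat' alternates: [v] ~ [b].
But 'fish' keeps [v] in both environments ([ŋɔvi], [ŋɔv]), so there is no rule changing /v/ to [b] in isolation.
Therefore /b/ is basic and [v] is derived by intervocalic spirantization (voiced stops become fricatives between vowels).
From [lɛb] the stem 'sun' is /lɛb/; between vowels this yields [lɛvi].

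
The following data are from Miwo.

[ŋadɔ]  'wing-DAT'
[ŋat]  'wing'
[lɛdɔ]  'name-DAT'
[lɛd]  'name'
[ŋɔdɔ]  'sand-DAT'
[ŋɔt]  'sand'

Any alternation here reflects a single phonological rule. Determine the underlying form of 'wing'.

/ŋat/

The root 'wing' surfaces as [ŋadɔ] and [ŋat], with a stem-final [d] ~ [t] alternation.
Compare 'name', with invariant [d] in [lɛdɔ] and [lɛd]: an analysis with underlying /d/ and a rule producing [t] in isolation would wrongly predict alternation here too.
So /t/ is underlying, and a rule of intervocalic voicing — voiceless stops become voiced between vowels — gives [d].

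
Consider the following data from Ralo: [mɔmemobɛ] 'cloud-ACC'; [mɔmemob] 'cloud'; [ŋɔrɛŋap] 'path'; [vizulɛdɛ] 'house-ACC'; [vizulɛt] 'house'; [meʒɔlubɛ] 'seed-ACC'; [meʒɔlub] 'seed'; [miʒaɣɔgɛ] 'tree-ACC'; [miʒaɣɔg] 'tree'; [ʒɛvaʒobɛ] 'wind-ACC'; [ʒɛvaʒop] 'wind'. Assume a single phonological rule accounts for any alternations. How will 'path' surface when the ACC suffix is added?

[ŋɔrɛŋabɛ]

The root 'wind' surfaces as [ʒɛvaʒobɛ] and [ʒɛvaʒop], with a stem-final [b] ~ [p] alternation.
Compare 'cloud', with invariant [b] in [mɔmemobɛ] and [mɔmemob]: an analysis with underlying /b/ and a rule producing [p] in isolation would wrongly predict alternation here too.
So /p/ is underlying, and a rule of intervocalic voicing — voiceless stops become voiced between vowels — gives [b].
From [ŋɔrɛŋap] the stem 'path' is /ŋɔrɛŋap/; between vowels this yields [ŋɔrɛŋabɛ].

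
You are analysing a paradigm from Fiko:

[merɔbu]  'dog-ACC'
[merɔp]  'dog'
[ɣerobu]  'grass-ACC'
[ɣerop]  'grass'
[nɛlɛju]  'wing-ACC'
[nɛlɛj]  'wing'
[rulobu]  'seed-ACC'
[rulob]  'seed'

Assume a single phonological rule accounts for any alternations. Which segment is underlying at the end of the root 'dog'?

/p/

The root 'dog' surfaces as [merɔbu] and [merɔp], with a stem-final [b] ~ [p] alternation.
Compare 'seed', with invariant [b] in [rulobu] and [rulob]: an analysis with underlying /b/ and a rule producing [p] in isolation would wrongly predict alternation here too.
The alternation reflects intervocalic voicing: voiceless stops become voiced between vowels. /p/ is underlying.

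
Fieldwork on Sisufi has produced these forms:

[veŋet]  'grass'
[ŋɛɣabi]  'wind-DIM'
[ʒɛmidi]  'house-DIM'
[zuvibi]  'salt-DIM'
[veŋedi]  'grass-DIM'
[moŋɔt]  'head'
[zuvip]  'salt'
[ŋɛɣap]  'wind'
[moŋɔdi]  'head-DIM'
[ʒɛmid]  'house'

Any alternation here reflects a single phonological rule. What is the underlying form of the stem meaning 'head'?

/moŋɔt/

The root 'head' surfaces as [moŋɔdi] and [moŋɔt], with a stem-final [d] ~ [t] alternation.
The stem 'house' ([ʒɛmidi], [ʒɛmid]) shows [d] unchanged in both environments, so [d] cannot be basic with [t] derived in isolation.
Therefore /t/ is basic and [d] is derived by intervocalic voicing (voiceless stops become voiced between vowels).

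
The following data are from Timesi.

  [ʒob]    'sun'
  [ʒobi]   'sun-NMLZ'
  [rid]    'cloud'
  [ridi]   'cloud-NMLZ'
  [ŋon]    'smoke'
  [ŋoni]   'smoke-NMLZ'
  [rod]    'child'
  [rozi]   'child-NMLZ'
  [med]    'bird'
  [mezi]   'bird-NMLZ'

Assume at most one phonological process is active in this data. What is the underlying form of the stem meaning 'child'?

/roz/

The root 'child' surfaces as [rod] and [rozi], with a stem-final [d] ~ [z] alternation.
The stem 'cloud' ([rid], [ridi]) shows [d] unchanged in both environments, so [d] cannot be basic with [z] derived before the NMLZ suffix.
Therefore /z/ is basic and [d] is derived by word-final hardening (voiced fricatives become stops word-finally).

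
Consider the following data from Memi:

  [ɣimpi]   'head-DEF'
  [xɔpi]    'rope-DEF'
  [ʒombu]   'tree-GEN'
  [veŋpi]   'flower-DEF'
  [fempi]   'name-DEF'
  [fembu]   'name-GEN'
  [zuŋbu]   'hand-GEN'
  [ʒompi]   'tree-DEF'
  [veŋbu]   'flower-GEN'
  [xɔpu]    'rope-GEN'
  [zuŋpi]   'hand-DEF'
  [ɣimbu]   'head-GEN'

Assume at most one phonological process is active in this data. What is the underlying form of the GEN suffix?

/-bu/

The GEN suffix surfaces as [-bu] and [-pu], depending on the final segment of the stem.
By contrast the DEF suffix keeps its initial [p] throughout — that segment must be underlying.
The GEN suffix is therefore /-bu/ underlyingly, with post-vocalic devoicing: voiced stops become voiceless after a vowel.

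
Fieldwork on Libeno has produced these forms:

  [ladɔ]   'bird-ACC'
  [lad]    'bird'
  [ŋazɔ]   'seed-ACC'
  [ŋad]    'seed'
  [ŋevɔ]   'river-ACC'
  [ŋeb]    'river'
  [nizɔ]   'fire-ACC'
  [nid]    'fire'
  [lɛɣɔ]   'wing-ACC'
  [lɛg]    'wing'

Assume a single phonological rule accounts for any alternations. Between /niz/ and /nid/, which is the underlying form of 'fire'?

The stem for 'fire' ends in [z] in [nizɔ] but [d] in [nid].
If /d/ were underlying and a rule turned it into [z] before the ACC suffix, 'bird' would also alternate; but it has [d] in both [ladɔ] and [lad].
The underlying segment must be /z/; voiced fricatives become stops word-finally, yielding [d] there.

/niz/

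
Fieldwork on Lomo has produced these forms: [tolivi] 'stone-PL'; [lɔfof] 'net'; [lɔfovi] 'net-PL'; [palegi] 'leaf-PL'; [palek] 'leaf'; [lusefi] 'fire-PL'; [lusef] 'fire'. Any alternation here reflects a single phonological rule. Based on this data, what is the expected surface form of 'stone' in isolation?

The root 'net' surfaces as [lɔfof] and [lɔfovi], with a stem-final [f] ~ [v] alternation.
Compare 'fire', with invariant [f] in [lusef] and [lusefi]: an analysis with underlying /f/ and a rule producing [v] before the PL suffix would wrongly predict alternation here too.
The underlying segment must be /v/; voiced obstruents become voiceless word-finally, yielding [f] there.
From [tolivi] the stem 'stone' is /toliv/; word-finally this yields [tolif].

[tolif]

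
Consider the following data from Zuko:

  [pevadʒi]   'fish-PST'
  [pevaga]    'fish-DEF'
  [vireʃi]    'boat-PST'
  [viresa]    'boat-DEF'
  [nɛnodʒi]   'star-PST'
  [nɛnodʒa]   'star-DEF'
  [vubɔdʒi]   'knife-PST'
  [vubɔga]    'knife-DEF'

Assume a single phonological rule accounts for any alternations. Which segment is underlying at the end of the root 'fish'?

/g/

The root 'fish' surfaces as [pevadʒi] and [pevaga], with a stem-final [dʒ] ~ [g] alternation.
Compare 'star', with invariant [dʒ] in [nɛnodʒi] and [nɛnodʒa]: an analysis with underlying /dʒ/ and a rule producing [g] before the DEF suffix would wrongly predict alternation here too.
So /g/ is underlying, and a rule of palatalization before a front vowel — /g/ and /s/ become palato-alveolar [dʒ] and [ʃ] before a front vowel — gives [dʒ].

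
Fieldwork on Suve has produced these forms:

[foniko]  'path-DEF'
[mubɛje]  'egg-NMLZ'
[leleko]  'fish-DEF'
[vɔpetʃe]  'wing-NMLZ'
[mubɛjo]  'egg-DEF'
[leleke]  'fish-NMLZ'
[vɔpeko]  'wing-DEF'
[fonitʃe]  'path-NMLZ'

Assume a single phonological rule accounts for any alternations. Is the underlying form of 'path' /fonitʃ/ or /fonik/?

In [fonitʃe] and [foniko] the final segment of 'path' alternates: [tʃ] ~ [k].
If /k/ were underlying and a rule turned it into [tʃ] before the NMLZ suffix, 'fish' would also alternate; but it has [k] in both [leleke] and [leleko].
The alternation reflects depalatalization: palato-alveolar /tʃ/ becomes [k] when no front vowel follows. /tʃ/ is underlying.

/fonitʃ/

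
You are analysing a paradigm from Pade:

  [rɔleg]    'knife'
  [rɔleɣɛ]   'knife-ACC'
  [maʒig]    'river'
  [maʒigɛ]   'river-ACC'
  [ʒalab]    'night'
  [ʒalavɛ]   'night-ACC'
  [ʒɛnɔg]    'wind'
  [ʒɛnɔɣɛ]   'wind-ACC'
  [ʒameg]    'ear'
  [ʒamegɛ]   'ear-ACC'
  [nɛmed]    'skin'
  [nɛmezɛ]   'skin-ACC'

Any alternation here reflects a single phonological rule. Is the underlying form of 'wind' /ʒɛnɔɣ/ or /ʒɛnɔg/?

The stem for 'wind' ends in [g] in [ʒɛnɔg] but [ɣ] in [ʒɛnɔɣɛ].
But 'river' keeps [g] in both environments ([maʒig], [maʒigɛ]), so there is no rule changing /g/ to [ɣ] before the ACC suffix.
Therefore /ɣ/ is basic and [g] is derived by word-final hardening (voiced fricatives become stops word-finally).

/ʒɛnɔɣ/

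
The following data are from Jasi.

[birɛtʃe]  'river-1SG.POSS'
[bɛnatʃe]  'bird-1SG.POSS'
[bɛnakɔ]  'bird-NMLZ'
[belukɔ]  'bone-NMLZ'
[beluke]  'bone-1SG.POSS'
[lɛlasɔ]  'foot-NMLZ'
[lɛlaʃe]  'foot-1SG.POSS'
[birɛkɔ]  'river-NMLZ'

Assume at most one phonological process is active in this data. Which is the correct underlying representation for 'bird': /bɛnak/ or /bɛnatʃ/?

/bɛnatʃ/

The root 'bird' surfaces as [bɛnakɔ] and [bɛnatʃe], with a stem-final [k] ~ [tʃ] alternation.
Compare 'bone', with invariant [k] in [belukɔ] and [beluke]: an analysis with underlying /k/ and a rule producing [tʃ] before the 1SG.POSS suffix would wrongly predict alternation here too.
Therefore /tʃ/ is basic and [k] is derived by depalatalization (palato-alveolar /tʃ/ and /ʃ/ become [k] and [s] when no front vowel follows).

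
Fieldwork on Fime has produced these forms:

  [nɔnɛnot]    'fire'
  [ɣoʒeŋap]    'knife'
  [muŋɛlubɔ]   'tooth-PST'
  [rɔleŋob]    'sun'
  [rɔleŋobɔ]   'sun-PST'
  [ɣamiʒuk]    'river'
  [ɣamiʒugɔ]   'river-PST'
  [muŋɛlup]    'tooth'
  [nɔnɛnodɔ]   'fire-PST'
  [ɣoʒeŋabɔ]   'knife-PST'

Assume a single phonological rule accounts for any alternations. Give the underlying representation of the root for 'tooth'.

/muŋɛlup/

The root 'tooth' surfaces as [muŋɛlubɔ] and [muŋɛlup], with a stem-final [b] ~ [p] alternation.
If /b/ were underlying and a rule turned it into [p] in isolation, 'sun' would also alternate; but it has [b] in both [rɔleŋobɔ] and [rɔleŋob].
The alternation reflects intervocalic voicing: voiceless stops become voiced between vowels. /p/ is underlying.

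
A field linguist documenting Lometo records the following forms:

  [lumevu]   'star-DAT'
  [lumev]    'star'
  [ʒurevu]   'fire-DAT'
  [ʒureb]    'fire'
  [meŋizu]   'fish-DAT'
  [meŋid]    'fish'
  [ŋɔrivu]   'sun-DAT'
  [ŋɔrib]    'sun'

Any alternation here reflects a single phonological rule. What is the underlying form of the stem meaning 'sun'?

In [ŋɔrivu] and [ŋɔrib] the final segment of 'sun' alternates: [v] ~ [b].
If /v/ were underlying and a rule turned it into [b] in isolation, 'star' would also alternate; but it has [v] in both [lumevu] and [lumev].
So /b/ is underlying, and a rule of intervocalic spirantization — voiced stops become fricatives between vowels — gives [v].
The underlying form of 'sun' is therefore /ŋɔrib/.

/ŋɔrib/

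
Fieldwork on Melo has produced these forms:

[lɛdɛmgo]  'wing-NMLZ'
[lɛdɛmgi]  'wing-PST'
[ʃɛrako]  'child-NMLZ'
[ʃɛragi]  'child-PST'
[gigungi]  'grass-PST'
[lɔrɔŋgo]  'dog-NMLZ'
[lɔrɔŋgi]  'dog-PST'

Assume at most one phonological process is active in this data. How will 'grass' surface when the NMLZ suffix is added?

[gigungo]

The NMLZ suffix surfaces as [-go] and [-ko], depending on the final segment of the stem.
By contrast the PST suffix keeps its initial [g] throughout — that segment must be underlying.
The NMLZ suffix is therefore /-ko/ underlyingly, with post-nasal voicing: voiceless stops become voiced after a nasal.
After 'grass', which ends in a nasal, the suffix surfaces as [-go], giving [gigungo].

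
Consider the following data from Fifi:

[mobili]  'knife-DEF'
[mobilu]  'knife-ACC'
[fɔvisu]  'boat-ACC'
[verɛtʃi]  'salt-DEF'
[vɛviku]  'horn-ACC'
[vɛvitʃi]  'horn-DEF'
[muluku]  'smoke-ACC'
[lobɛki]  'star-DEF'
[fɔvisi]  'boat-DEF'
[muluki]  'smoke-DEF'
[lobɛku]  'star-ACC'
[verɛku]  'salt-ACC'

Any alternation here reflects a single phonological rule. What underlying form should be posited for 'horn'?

'horn' shows [tʃ] ~ [k] at the end of the stem ([vɛvitʃi] vs [vɛviku]).
Compare 'star', with invariant [k] in [lobɛki] and [lobɛku]: an analysis with underlying /k/ and a rule producing [tʃ] before the DEF suffix would wrongly predict alternation here too.
The underlying segment must be /tʃ/; palato-alveolar /tʃ/ becomes [k] when no front vowel follows, yielding [k] there.
Hence 'horn' is /vɛvitʃ/ underlyingly.

/vɛvitʃ/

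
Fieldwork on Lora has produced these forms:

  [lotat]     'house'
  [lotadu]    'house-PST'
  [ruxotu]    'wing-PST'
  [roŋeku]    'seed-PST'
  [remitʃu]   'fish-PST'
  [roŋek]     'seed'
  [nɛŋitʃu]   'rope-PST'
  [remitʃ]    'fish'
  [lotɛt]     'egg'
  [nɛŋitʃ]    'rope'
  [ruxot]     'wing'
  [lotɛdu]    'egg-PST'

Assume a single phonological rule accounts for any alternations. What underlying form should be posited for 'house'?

/lotad/

The stem for 'house' ends in [t] in [lotat] but [d] in [lotadu].
But 'wing' keeps [t] in both environments ([ruxot], [ruxotu]), so there is no rule changing /t/ to [d] before the PST suffix.
The alternation reflects word-final obstruent devoicing: voiced obstruents become voiceless word-finally. /d/ is underlying.
Hence 'house' is /lotad/ underlyingly.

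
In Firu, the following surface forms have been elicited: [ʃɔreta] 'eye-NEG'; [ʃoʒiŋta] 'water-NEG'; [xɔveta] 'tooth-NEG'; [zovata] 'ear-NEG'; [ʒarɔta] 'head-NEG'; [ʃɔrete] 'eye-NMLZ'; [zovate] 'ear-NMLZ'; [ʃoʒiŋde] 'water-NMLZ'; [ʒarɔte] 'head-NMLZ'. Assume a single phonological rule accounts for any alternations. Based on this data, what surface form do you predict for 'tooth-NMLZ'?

[xɔvete]

The NMLZ morpheme has two allomorphs, [-de] and [-te].
The NEG suffix, which begins with [t], is invariant after every stem; so [t] is not altered by any rule here.
The NMLZ suffix is therefore /-de/ underlyingly, with post-vocalic devoicing: voiced stops become voiceless after a vowel.
After 'tooth', which ends in a vowel, the suffix surfaces as [-te], giving [xɔvete].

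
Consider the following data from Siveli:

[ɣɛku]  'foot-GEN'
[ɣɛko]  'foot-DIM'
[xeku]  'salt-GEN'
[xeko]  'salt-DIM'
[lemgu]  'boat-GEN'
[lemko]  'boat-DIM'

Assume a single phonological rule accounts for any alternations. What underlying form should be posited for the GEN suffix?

/-gu/

The GEN suffix surfaces as [-gu] and [-ku], depending on the final segment of the stem.
By contrast the DIM suffix keeps its initial [k] throughout — that segment must be underlying.
The GEN suffix is therefore /-gu/ underlyingly, with post-vocalic devoicing: voiced stops become voiceless after a vowel.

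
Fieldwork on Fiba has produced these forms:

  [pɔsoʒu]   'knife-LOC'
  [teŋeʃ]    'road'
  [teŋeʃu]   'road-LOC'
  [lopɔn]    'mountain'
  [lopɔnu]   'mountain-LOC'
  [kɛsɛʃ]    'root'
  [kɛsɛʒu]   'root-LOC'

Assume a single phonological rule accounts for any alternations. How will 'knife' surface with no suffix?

'root' shows [ʃ] ~ [ʒ] at the end of the stem ([kɛsɛʃ] vs [kɛsɛʒu]).
Compare 'road', with invariant [ʃ] in [teŋeʃ] and [teŋeʃu]: an analysis with underlying /ʃ/ and a rule producing [ʒ] before the LOC suffix would wrongly predict alternation here too.
Therefore /ʒ/ is basic and [ʃ] is derived by word-final obstruent devoicing (voiced obstruents become voiceless word-finally).
The one attested form of 'knife', [pɔsoʒu], shows underlying /pɔsoʒ/. Applying the same rule word-finally gives [pɔsoʃ].

[pɔsoʃ]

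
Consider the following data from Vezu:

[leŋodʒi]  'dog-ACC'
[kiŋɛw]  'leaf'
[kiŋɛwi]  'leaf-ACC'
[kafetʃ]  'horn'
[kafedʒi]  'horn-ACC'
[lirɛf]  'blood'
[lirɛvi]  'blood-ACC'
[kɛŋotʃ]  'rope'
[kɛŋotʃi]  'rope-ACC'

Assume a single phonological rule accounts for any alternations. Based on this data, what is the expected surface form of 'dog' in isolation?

The root 'horn' surfaces as [kafetʃ] and [kafedʒi], with a stem-final [tʃ] ~ [dʒ] alternation.
But 'rope' keeps [tʃ] in both environments ([kɛŋotʃ], [kɛŋotʃi]), so there is no rule changing /tʃ/ to [dʒ] before the ACC suffix.
So /dʒ/ is underlying, and a rule of word-final obstruent devoicing — voiced obstruents become voiceless word-finally — gives [tʃ].
From [leŋodʒi] the stem 'dog' is /leŋodʒ/; word-finally this yields [leŋotʃ].

[leŋotʃ]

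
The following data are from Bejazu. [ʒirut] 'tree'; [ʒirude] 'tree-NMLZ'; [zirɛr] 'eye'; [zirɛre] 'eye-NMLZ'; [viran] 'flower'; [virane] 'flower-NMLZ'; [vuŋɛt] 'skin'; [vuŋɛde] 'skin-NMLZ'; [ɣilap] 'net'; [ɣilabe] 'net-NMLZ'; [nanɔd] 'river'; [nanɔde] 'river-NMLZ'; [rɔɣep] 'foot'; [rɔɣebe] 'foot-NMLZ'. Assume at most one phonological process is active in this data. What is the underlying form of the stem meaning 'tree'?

/ʒirut/

The root 'tree' surfaces as [ʒirut] and [ʒirude], with a stem-final [t] ~ [d] alternation.
If /d/ were underlying and a rule turned it into [t] in isolation, 'river' would also alternate; but it has [d] in both [nanɔd] and [nanɔde].
So /t/ is underlying, and a rule of intervocalic voicing — voiceless stops become voiced between vowels — gives [d].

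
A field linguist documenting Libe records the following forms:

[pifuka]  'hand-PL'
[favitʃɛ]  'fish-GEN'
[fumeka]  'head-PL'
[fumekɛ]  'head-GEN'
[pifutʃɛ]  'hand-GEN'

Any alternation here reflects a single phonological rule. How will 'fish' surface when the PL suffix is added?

In [pifutʃɛ] and [pifuka] the final segment of 'hand' alternates: [tʃ] ~ [k].
But 'head' keeps [k] in both environments ([fumekɛ], [fumeka]), so there is no rule changing /k/ to [tʃ] before the GEN suffix.
So /tʃ/ is underlying, and a rule of depalatalization — palato-alveolar /tʃ/ becomes [k] when no front vowel follows — gives [k].
From [favitʃɛ] the stem 'fish' is /favitʃ/; when no front vowel follows this yields [favika].

[favika]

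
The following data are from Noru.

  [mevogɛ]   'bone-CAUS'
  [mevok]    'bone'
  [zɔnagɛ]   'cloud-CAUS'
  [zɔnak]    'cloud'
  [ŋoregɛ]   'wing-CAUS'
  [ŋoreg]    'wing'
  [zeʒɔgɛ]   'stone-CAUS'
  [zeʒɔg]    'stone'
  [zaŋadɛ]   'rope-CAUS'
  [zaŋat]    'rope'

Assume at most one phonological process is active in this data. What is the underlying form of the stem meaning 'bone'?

/mevok/

The stem for 'bone' ends in [g] in [mevogɛ] but [k] in [mevok].
If /g/ were underlying and a rule turned it into [k] in isolation, 'wing' would also alternate; but it has [g] in both [ŋoregɛ] and [ŋoreg].
The underlying segment must be /k/; voiceless stops become voiced between vowels, yielding [g] there.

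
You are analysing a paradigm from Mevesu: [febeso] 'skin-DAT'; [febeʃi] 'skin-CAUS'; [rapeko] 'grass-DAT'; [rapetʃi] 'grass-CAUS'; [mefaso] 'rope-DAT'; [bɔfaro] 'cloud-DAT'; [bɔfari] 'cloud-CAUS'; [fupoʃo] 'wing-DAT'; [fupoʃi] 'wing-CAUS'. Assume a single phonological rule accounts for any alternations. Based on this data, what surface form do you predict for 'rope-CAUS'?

[mefaʃi]

The root 'skin' surfaces as [febeso] and [febeʃi], with a stem-final [s] ~ [ʃ] alternation.
Compare 'wing', with invariant [ʃ] in [fupoʃo] and [fupoʃi]: an analysis with underlying /ʃ/ and a rule producing [s] before the DAT suffix would wrongly predict alternation here too.
The alternation reflects palatalization before a front vowel: /k/ and /s/ become palato-alveolar [tʃ] and [ʃ] before a front vowel. /s/ is underlying.
The one attested form of 'rope', [mefaso], shows underlying /mefas/. Applying the same rule before a front vowel gives [mefaʃi].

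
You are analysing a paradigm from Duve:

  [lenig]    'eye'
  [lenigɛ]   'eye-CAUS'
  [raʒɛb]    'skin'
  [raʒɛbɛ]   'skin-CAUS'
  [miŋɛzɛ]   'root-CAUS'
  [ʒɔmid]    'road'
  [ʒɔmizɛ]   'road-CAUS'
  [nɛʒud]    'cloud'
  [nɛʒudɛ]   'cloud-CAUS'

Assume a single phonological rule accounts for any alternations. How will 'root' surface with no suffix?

[miŋɛd]

The root 'road' surfaces as [ʒɔmid] and [ʒɔmizɛ], with a stem-final [d] ~ [z] alternation.
If /d/ were underlying and a rule turned it into [z] before the CAUS suffix, 'cloud' would also alternate; but it has [d] in both [nɛʒud] and [nɛʒudɛ].
Therefore /z/ is basic and [d] is derived by word-final hardening (voiced fricatives become stops word-finally).
From [miŋɛzɛ] the stem 'root' is /miŋɛz/; word-finally this yields [miŋɛd].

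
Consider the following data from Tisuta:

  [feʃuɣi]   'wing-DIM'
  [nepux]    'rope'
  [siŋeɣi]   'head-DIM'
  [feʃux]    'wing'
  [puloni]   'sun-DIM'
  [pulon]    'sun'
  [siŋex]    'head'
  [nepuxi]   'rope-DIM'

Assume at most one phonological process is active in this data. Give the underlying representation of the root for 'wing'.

The root 'wing' surfaces as [feʃux] and [feʃuɣi], with a stem-final [x] ~ [ɣ] alternation.
The stem 'rope' ([nepux], [nepuxi]) shows [x] unchanged in both environments, so [x] cannot be basic with [ɣ] derived before the DIM suffix.
Therefore /ɣ/ is basic and [x] is derived by word-final obstruent devoicing (voiced obstruents become voiceless word-finally).

/feʃuɣ/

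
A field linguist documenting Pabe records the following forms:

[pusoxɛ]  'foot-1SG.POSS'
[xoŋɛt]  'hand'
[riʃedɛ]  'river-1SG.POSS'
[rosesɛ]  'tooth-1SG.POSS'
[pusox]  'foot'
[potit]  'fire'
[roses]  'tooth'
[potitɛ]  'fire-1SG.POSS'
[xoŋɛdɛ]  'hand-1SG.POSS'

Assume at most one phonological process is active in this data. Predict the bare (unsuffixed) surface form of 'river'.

'hand' shows [d] ~ [t] at the end of the stem ([xoŋɛdɛ] vs [xoŋɛt]).
The stem 'fire' ([potitɛ], [potit]) shows [t] unchanged in both environments, so [t] cannot be basic with [d] derived before the 1SG.POSS suffix.
The alternation reflects word-final obstruent devoicing: voiced obstruents become voiceless word-finally. /d/ is underlying.
The one attested form of 'river', [riʃedɛ], shows underlying /riʃed/. Applying the same rule word-finally gives [riʃet].

[riʃet]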